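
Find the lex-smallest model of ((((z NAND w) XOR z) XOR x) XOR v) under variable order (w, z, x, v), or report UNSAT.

w=0, z=0, x=0, v=0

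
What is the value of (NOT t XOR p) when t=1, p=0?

Substituting: (NOT 1 XOR 0)
= 0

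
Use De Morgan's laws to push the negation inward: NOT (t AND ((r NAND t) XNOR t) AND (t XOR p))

NOT t OR NOT ((r NAND t) XNOR t) OR NOT (t XOR p)
De Morgan's: NOT(AND of terms) = OR of negations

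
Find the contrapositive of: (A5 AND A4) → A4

Contrapositive: NOT A4 → NOT (A5 AND A4)
Note: A statement and its contrapositive are logically equivalent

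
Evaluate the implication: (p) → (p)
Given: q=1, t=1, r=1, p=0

Antecedent (p) = 0; consequent (p) = 0.
0 → 0 = 1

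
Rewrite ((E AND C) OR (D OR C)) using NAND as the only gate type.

((((E NAND C) NAND (E NAND C)) NAND ((E NAND C) NAND (E NAND C))) NAND (((D NAND D) NAND (C NAND C)) NAND ((D NAND D) NAND (C NAND C))))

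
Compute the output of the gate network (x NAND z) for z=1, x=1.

Substituting: (1 NAND 1)
= 0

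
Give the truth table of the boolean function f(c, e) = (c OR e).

c | e | Output
--------------
0 | 0 | 0
0 | 1 | 1
1 | 0 | 1
1 | 1 | 1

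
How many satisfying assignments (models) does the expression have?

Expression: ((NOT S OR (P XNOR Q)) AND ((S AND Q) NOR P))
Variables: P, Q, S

Satisfying assignments: (0,0,0), (0,0,1), (0,1,0)
Count: 3 out of 8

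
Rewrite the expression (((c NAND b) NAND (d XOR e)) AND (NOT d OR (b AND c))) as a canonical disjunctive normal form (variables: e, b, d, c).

(NOT e AND NOT b AND NOT d AND NOT c) OR (NOT e AND NOT b AND NOT d AND c) OR (NOT e AND b AND NOT d AND NOT c) OR (NOT e AND b AND NOT d AND c) OR (NOT e AND b AND d AND c) OR (e AND b AND NOT d AND c) OR (e AND b AND d AND c)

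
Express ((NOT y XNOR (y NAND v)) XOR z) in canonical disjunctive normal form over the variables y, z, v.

(NOT y AND NOT z AND NOT v) OR (NOT y AND NOT z AND v) OR (y AND NOT z AND v) OR (y AND z AND NOT v)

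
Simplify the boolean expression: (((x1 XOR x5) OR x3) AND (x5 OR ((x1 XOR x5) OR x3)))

By absorption (E AND (E OR v) = E):
= ((x1 XOR x5) OR x3)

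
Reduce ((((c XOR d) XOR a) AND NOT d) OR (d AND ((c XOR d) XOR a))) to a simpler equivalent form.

By distribution ((E AND v) OR (E AND NOT v) = E):
= ((c XOR d) XOR a)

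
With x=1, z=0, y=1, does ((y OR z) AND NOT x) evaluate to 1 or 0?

Substituting: ((1 OR 0) AND NOT 1)
= 0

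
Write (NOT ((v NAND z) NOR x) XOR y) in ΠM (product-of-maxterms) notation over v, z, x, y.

ΠM(1, 3, 5, 7, 9, 11, 12, 15) = (v OR z OR x OR NOT y) AND (v OR z OR NOT x OR NOT y) AND (v OR NOT z OR x OR NOT y) AND (v OR NOT z OR NOT x OR NOT y) AND (NOT v OR z OR x OR NOT y) AND (NOT v OR z OR NOT x OR NOT y) AND (NOT v OR NOT z OR x OR y) AND (NOT v OR NOT z OR NOT x OR NOT y)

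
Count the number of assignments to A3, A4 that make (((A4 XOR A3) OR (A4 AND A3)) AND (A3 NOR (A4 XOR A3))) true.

No assignment satisfies the expression.
Count: 0 out of 4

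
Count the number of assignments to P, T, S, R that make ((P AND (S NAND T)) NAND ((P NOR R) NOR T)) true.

Satisfying assignments: (0,0,0,0), (0,0,0,1), (0,0,1,0), (0,0,1,1), (0,1,0,0), (0,1,0,1), (0,1,1,0), (0,1,1,1), (1,1,0,0), (1,1,0,1), (1,1,1,0), (1,1,1,1)
Count: 12 out of 16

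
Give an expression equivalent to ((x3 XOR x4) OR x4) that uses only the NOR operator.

((((((x3 NOR x4) NOR (x3 NOR x4)) NOR ((x3 NOR x4) NOR (x3 NOR x4))) NOR ((((x3 NOR x3) NOR (x4 NOR x4)) NOR ((x3 NOR x3) NOR (x4 NOR x4))) NOR (((x3 NOR x3) NOR (x4 NOR x4)) NOR ((x3 NOR x3) NOR (x4 NOR x4))))) NOR x4) NOR (((((x3 NOR x4) NOR (x3 NOR x4)) NOR ((x3 NOR x4) NOR (x3 NOR x4))) NOR ((((x3 NOR x3) NOR (x4 NOR x4)) NOR ((x3 NOR x3) NOR (x4 NOR x4))) NOR (((x3 NOR x3) NOR (x4 NOR x4)) NOR ((x3 NOR x3) NOR (x4 NOR x4))))) NOR x4))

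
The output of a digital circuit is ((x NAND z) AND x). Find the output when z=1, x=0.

Substituting: ((0 NAND 1) AND 0)
= 0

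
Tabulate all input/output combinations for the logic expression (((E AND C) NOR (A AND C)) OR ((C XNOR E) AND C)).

A | E | C | Output
------------------
0 | 0 | 0 | 1
0 | 0 | 1 | 1
0 | 1 | 0 | 1
0 | 1 | 1 | 1
1 | 0 | 0 | 1
1 | 0 | 1 | 0
1 | 1 | 0 | 1
1 | 1 | 1 | 1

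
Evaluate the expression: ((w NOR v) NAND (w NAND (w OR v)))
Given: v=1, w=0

Substituting: ((0 NOR 1) NAND (0 NAND (0 OR 1)))
= 1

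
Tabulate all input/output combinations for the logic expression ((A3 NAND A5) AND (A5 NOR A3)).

A3 | A5 | Output
----------------
0 | 0 | 1
0 | 1 | 0
1 | 0 | 0
1 | 1 | 0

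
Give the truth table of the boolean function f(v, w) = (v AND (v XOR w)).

v | w | Output
--------------
0 | 0 | 0
0 | 1 | 0
1 | 0 | 1
1 | 1 | 0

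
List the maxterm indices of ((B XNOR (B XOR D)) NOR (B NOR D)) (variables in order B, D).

ΠM(0, 2) = (B OR D) AND (NOT B OR D)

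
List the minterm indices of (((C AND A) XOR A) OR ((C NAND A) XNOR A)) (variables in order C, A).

Σm(1) = (NOT C AND A)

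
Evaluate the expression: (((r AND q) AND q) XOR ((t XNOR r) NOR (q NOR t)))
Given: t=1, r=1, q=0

Substituting: (((1 AND 0) AND 0) XOR ((1 XNOR 1) NOR (0 NOR 1)))
= 0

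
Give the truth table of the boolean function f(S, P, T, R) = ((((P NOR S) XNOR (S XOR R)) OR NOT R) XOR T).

S | P | T | R | Output
----------------------
0 | 0 | 0 | 0 | 1
0 | 0 | 0 | 1 | 1
0 | 0 | 1 | 0 | 0
0 | 0 | 1 | 1 | 0
0 | 1 | 0 | 0 | 1
0 | 1 | 0 | 1 | 0
0 | 1 | 1 | 0 | 0
0 | 1 | 1 | 1 | 1
1 | 0 | 0 | 0 | 1
1 | 0 | 0 | 1 | 1
1 | 0 | 1 | 0 | 0
1 | 0 | 1 | 1 | 0
1 | 1 | 0 | 0 | 1
1 | 1 | 0 | 1 | 1
1 | 1 | 1 | 0 | 0
1 | 1 | 1 | 1 | 0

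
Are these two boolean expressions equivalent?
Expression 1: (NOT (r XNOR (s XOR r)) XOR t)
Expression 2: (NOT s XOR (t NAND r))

No. Counterexample: with r=0, t=1, s=0, Expression 1 = 1 but Expression 2 = 0.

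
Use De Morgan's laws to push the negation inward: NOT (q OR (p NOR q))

NOT q AND NOT (p NOR q)
De Morgan's: NOT(OR of terms) = AND of negations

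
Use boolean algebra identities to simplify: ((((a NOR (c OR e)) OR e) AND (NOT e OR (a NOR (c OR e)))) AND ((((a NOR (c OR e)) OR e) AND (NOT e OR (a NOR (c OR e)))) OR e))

By absorption (E AND (E OR v) = E) then distribution ((E OR v) AND (E OR NOT v) = E):
= (a NOR (c OR e))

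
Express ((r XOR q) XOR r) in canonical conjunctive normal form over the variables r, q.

(r OR q) AND (NOT r OR q)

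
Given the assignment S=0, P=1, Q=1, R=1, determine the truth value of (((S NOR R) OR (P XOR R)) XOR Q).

Substituting: (((0 NOR 1) OR (1 XOR 1)) XOR 1)
= 1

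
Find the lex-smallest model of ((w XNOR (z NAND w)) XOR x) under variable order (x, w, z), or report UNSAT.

x=0, w=1, z=0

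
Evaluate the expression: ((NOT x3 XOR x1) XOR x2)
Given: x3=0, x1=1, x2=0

Substituting: ((NOT 0 XOR 1) XOR 0)
= 0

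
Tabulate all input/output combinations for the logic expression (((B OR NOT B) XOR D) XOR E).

D | E | B | Output
------------------
0 | 0 | 0 | 1
0 | 0 | 1 | 1
0 | 1 | 0 | 0
0 | 1 | 1 | 0
1 | 0 | 0 | 0
1 | 0 | 1 | 0
1 | 1 | 0 | 1
1 | 1 | 1 | 1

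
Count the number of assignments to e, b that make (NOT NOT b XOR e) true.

Satisfying assignments: (0,1), (1,0)
Count: 2 out of 4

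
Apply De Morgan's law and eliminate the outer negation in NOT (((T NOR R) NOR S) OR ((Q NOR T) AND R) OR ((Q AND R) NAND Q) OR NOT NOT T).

NOT ((T NOR R) NOR S) AND NOT ((Q NOR T) AND R) AND NOT ((Q AND R) NAND Q) AND NOT T
De Morgan's: NOT(OR of terms) = AND of negations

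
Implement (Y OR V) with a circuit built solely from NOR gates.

((Y NOR V) NOR (Y NOR V))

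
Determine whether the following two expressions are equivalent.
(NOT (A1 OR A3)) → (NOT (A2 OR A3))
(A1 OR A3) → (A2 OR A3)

No, Inverse is not equivalent to original (counterexample: A3=0, A2=0, A1=1)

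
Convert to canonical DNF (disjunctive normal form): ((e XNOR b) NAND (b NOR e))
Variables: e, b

(NOT e AND b) OR (e AND NOT b) OR (e AND b)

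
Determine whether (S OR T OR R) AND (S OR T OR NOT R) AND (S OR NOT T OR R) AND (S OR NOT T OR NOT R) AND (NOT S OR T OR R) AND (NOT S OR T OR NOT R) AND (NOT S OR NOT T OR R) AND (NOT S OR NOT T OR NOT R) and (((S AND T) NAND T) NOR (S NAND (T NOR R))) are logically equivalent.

Yes, they are equivalent — the two output columns agree on all 8 assignments:
S | T | R | Expression 1 | Expression 2
---------------------------------------
0 | 0 | 0 | 0 | 0
0 | 0 | 1 | 0 | 0
0 | 1 | 0 | 0 | 0
0 | 1 | 1 | 0 | 0
1 | 0 | 0 | 0 | 0
1 | 0 | 1 | 0 | 0
1 | 1 | 0 | 0 | 0
1 | 1 | 1 | 0 | 0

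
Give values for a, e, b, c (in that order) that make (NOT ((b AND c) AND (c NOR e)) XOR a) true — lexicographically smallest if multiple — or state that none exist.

a=0, e=0, b=0, c=0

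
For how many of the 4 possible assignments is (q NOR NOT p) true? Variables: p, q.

Satisfying assignments: (1,0)
Count: 1 out of 4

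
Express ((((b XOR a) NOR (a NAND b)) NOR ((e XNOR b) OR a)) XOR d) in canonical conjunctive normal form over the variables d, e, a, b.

(d OR e OR a OR b) AND (d OR e OR NOT a OR b) AND (d OR e OR NOT a OR NOT b) AND (d OR NOT e OR a OR NOT b) AND (d OR NOT e OR NOT a OR b) AND (d OR NOT e OR NOT a OR NOT b) AND (NOT d OR e OR a OR NOT b) AND (NOT d OR NOT e OR a OR b)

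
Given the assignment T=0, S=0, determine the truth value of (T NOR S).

Substituting: (0 NOR 0)
= 1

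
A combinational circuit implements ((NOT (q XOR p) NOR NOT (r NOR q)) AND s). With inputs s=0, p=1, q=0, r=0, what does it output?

Substituting: ((NOT (0 XOR 1) NOR NOT (0 NOR 0)) AND 0)
= 0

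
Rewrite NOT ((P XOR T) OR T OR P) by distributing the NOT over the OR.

NOT (P XOR T) AND NOT T AND NOT P
De Morgan's: NOT(OR of terms) = AND of negations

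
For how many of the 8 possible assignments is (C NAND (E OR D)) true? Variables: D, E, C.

Satisfying assignments: (0,0,0), (0,0,1), (0,1,0), (1,0,0), (1,1,0)
Count: 5 out of 8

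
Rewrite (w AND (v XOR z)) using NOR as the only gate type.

((w NOR w) NOR (((((v NOR z) NOR (v NOR z)) NOR ((v NOR z) NOR (v NOR z))) NOR ((((v NOR v) NOR (z NOR z)) NOR ((v NOR v) NOR (z NOR z))) NOR (((v NOR v) NOR (z NOR z)) NOR ((v NOR v) NOR (z NOR z))))) NOR ((((v NOR z) NOR (v NOR z)) NOR ((v NOR z) NOR (v NOR z))) NOR ((((v NOR v) NOR (z NOR z)) NOR ((v NOR v) NOR (z NOR z))) NOR (((v NOR v) NOR (z NOR z)) NOR ((v NOR v) NOR (z NOR z)))))))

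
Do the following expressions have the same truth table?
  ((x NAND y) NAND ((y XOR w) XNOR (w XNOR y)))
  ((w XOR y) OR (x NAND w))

No. Counterexample: with y=1, w=1, x=1, Expression 1 = 1 but Expression 2 = 0.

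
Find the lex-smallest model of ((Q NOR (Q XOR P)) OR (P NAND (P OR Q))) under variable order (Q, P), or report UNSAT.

Q=0, P=0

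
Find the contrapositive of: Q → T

Contrapositive: NOT T → NOT Q
Note: A statement and its contrapositive are logically equivalent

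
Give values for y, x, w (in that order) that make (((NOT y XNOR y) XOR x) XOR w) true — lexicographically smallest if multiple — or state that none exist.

y=0, x=0, w=1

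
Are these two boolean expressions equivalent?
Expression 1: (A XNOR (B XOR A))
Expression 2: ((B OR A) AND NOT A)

No. Counterexample: with A=0, B=0, Expression 1 = 1 but Expression 2 = 0.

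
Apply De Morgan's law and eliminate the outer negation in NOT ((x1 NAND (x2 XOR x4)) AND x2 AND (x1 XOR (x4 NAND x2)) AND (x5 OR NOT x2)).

NOT (x1 NAND (x2 XOR x4)) OR NOT x2 OR NOT (x1 XOR (x4 NAND x2)) OR NOT (x5 OR NOT x2)
De Morgan's: NOT(AND of terms) = OR of negations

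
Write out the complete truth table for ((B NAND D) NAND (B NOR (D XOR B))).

B | D | Output
--------------
0 | 0 | 0
0 | 1 | 1
1 | 0 | 1
1 | 1 | 1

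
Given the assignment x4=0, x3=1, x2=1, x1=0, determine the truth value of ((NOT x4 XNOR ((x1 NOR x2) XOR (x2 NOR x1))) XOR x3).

Substituting: ((NOT 0 XNOR ((0 NOR 1) XOR (1 NOR 0))) XOR 1)
= 1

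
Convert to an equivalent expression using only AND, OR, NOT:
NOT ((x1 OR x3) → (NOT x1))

(x1 OR x3) AND x1
(Negated implication: NOT(A → B) = A AND NOT B)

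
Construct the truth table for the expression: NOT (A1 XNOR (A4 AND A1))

A4 | A1 | Output
----------------
0 | 0 | 0
0 | 1 | 1
1 | 0 | 0
1 | 1 | 0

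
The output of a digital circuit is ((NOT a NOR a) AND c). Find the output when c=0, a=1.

Substituting: ((NOT 1 NOR 1) AND 0)
= 0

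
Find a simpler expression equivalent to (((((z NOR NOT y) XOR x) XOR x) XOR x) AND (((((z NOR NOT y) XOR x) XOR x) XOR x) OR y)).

By absorption (E AND (E OR v) = E) then XOR self-cancellation ((E XOR v) XOR v = E):
= ((z NOR NOT y) XOR x)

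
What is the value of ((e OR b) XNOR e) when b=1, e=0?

Substituting: ((0 OR 1) XNOR 0)
= 0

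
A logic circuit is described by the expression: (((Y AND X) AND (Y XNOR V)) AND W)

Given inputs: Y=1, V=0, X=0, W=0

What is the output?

Substituting: (((1 AND 0) AND (1 XNOR 0)) AND 0)
= 0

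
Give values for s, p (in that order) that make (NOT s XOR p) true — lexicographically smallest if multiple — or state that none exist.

s=0, p=0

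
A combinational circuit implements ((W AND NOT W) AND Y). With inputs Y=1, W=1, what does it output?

Substituting: ((1 AND NOT 1) AND 1)
= 0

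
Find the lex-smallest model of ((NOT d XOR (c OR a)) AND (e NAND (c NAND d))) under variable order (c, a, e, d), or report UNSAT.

c=0, a=0, e=0, d=0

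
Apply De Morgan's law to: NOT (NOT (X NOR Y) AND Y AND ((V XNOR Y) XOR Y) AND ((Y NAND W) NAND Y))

(X NOR Y) OR NOT Y OR NOT ((V XNOR Y) XOR Y) OR NOT ((Y NAND W) NAND Y)
De Morgan's: NOT(AND of terms) = OR of negations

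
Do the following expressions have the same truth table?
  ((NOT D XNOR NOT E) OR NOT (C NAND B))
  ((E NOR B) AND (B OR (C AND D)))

No. Counterexample: with E=0, C=0, D=0, B=0, Expression 1 = 1 but Expression 2 = 0.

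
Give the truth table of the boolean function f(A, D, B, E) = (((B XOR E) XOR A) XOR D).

A | D | B | E | Output
----------------------
0 | 0 | 0 | 0 | 0
0 | 0 | 0 | 1 | 1
0 | 0 | 1 | 0 | 1
0 | 0 | 1 | 1 | 0
0 | 1 | 0 | 0 | 1
0 | 1 | 0 | 1 | 0
0 | 1 | 1 | 0 | 0
0 | 1 | 1 | 1 | 1
1 | 0 | 0 | 0 | 1
1 | 0 | 0 | 1 | 0
1 | 0 | 1 | 0 | 0
1 | 0 | 1 | 1 | 1
1 | 1 | 0 | 0 | 0
1 | 1 | 0 | 1 | 1
1 | 1 | 1 | 0 | 1
1 | 1 | 1 | 1 | 0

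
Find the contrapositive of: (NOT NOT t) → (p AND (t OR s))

Contrapositive: NOT (p AND (t OR s)) → NOT t
Note: A statement and its contrapositive are logically equivalent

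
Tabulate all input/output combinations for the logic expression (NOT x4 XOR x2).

x2 | x4 | Output
----------------
0 | 0 | 1
0 | 1 | 0
1 | 0 | 0
1 | 1 | 1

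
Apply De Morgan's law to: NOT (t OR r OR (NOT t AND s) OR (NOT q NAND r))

NOT t AND NOT r AND NOT (NOT t AND s) AND NOT (NOT q NAND r)
De Morgan's: NOT(OR of terms) = AND of negations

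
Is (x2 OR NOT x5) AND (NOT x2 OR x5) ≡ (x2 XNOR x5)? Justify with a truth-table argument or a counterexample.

Yes, they are equivalent — the two output columns agree on all 4 assignments:
x2 | x5 | Expression 1 | Expression 2
-------------------------------------
0 | 0 | 1 | 1
0 | 1 | 0 | 0
1 | 0 | 0 | 0
1 | 1 | 1 | 1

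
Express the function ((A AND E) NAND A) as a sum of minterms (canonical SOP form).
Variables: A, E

Σm(0, 1, 2) = (NOT A AND NOT E) OR (NOT A AND E) OR (A AND NOT E)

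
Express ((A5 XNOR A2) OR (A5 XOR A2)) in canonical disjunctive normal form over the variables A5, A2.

(NOT A5 AND NOT A2) OR (NOT A5 AND A2) OR (A5 AND NOT A2) OR (A5 AND A2)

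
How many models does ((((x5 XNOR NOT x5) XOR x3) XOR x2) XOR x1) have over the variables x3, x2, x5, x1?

Satisfying assignments: (0,0,0,1), (0,0,1,1), (0,1,0,0), (0,1,1,0), (1,0,0,0), (1,0,1,0), (1,1,0,1), (1,1,1,1)
Count: 8 out of 16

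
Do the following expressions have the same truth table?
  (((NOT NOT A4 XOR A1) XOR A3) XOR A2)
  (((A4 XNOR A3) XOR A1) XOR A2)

No. Counterexample: with A1=0, A3=0, A4=0, A2=0, Expression 1 = 0 but Expression 2 = 1.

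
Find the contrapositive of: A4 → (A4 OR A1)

Contrapositive: NOT (A4 OR A1) → NOT A4
Note: A statement and its contrapositive are logically equivalent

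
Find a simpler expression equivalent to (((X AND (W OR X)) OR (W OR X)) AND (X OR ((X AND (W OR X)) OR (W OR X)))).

By absorption (E AND (E OR v) = E) then absorption (E OR (E AND v) = E):
= (W OR X)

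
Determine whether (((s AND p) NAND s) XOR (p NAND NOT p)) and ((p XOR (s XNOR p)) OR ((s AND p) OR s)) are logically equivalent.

No. Counterexample: with p=0, s=0, Expression 1 = 0 but Expression 2 = 1.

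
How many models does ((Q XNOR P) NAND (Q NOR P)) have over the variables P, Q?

Satisfying assignments: (0,1), (1,0), (1,1)
Count: 3 out of 4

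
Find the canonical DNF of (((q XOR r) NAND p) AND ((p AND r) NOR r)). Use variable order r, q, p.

(NOT r AND NOT q AND NOT p) OR (NOT r AND NOT q AND p) OR (NOT r AND q AND NOT p)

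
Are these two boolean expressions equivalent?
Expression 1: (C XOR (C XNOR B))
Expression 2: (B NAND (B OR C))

Yes, they are equivalent — the two output columns agree on all 4 assignments:
B | C | Expression 1 | Expression 2
-----------------------------------
0 | 0 | 1 | 1
0 | 1 | 1 | 1
1 | 0 | 0 | 0
1 | 1 | 0 | 0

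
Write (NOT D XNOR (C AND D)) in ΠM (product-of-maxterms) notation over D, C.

ΠM(0, 1, 3) = (D OR C) AND (D OR NOT C) AND (NOT D OR NOT C)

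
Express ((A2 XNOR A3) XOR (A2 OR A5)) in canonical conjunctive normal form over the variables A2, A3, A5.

(A2 OR A3 OR NOT A5) AND (A2 OR NOT A3 OR A5) AND (NOT A2 OR NOT A3 OR A5) AND (NOT A2 OR NOT A3 OR NOT A5)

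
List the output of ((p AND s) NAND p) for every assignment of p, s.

p | s | Output
--------------
0 | 0 | 1
0 | 1 | 1
1 | 0 | 1
1 | 1 | 0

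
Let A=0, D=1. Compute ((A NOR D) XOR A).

Substituting: ((0 NOR 1) XOR 0)
= 0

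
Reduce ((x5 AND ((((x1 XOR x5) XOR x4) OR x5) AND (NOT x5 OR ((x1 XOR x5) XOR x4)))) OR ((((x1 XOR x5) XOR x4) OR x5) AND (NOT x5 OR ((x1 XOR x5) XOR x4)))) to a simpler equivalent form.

By absorption (E OR (E AND v) = E) then distribution ((E OR v) AND (E OR NOT v) = E):
= ((x1 XOR x5) XOR x4)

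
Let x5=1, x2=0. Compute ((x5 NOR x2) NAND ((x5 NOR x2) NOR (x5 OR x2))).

Substituting: ((1 NOR 0) NAND ((1 NOR 0) NOR (1 OR 0)))
= 1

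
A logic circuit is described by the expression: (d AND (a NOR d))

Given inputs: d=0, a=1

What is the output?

Substituting: (0 AND (1 NOR 0))
= 0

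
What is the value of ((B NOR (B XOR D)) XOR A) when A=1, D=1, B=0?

Substituting: ((0 NOR (0 XOR 1)) XOR 1)
= 1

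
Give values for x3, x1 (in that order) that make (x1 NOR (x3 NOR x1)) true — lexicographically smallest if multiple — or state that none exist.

x3=1, x1=0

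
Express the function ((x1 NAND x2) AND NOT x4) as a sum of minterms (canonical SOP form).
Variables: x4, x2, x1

Σm(0, 1, 2) = (NOT x4 AND NOT x2 AND NOT x1) OR (NOT x4 AND NOT x2 AND x1) OR (NOT x4 AND x2 AND NOT x1)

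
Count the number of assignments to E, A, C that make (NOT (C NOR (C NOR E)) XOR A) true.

Satisfying assignments: (0,0,0), (0,0,1), (1,0,1), (1,1,0)
Count: 4 out of 8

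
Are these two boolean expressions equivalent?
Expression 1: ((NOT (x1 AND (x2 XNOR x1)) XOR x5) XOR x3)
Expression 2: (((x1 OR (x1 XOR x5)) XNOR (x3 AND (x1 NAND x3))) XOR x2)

No. Counterexample: with x5=0, x2=0, x3=0, x1=1, Expression 1 = 1 but Expression 2 = 0.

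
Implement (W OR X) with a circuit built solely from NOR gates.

((W NOR X) NOR (W NOR X))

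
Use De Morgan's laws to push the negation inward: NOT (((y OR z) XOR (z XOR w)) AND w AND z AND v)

NOT ((y OR z) XOR (z XOR w)) OR NOT w OR NOT z OR NOT v
De Morgan's: NOT(AND of terms) = OR of negations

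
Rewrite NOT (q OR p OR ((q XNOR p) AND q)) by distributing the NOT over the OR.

NOT q AND NOT p AND NOT ((q XNOR p) AND q)
De Morgan's: NOT(OR of terms) = AND of negations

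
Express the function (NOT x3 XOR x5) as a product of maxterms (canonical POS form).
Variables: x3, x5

ΠM(1, 2) = (x3 OR NOT x5) AND (NOT x3 OR x5)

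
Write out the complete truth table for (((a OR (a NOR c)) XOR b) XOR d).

c | b | a | d | Output
----------------------
0 | 0 | 0 | 0 | 1
0 | 0 | 0 | 1 | 0
0 | 0 | 1 | 0 | 1
0 | 0 | 1 | 1 | 0
0 | 1 | 0 | 0 | 0
0 | 1 | 0 | 1 | 1
0 | 1 | 1 | 0 | 0
0 | 1 | 1 | 1 | 1
1 | 0 | 0 | 0 | 0
1 | 0 | 0 | 1 | 1
1 | 0 | 1 | 0 | 1
1 | 0 | 1 | 1 | 0
1 | 1 | 0 | 0 | 1
1 | 1 | 0 | 1 | 0
1 | 1 | 1 | 0 | 0
1 | 1 | 1 | 1 | 1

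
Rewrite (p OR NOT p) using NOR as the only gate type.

((p NOR (p NOR p)) NOR (p NOR (p NOR p)))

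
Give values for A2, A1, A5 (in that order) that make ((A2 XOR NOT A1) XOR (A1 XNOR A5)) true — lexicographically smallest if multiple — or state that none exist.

A2=0, A1=0, A5=1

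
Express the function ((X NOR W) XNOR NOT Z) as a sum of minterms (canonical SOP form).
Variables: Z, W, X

Σm(0, 5, 6, 7) = (NOT Z AND NOT W AND NOT X) OR (Z AND NOT W AND X) OR (Z AND W AND NOT X) OR (Z AND W AND X)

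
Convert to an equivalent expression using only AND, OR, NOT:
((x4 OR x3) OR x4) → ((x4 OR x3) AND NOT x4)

NOT ((x4 OR x3) OR x4) OR ((x4 OR x3) AND NOT x4)
(Implication elimination: A → B = NOT A OR B)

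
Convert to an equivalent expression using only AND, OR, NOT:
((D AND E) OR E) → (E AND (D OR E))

NOT ((D AND E) OR E) OR (E AND (D OR E))
(Implication elimination: A → B = NOT A OR B)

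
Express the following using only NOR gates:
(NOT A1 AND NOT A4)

(((A1 NOR A1) NOR (A1 NOR A1)) NOR ((A4 NOR A4) NOR (A4 NOR A4)))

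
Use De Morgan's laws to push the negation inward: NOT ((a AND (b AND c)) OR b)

NOT (a AND (b AND c)) AND NOT b
De Morgan's: NOT(OR of terms) = AND of negations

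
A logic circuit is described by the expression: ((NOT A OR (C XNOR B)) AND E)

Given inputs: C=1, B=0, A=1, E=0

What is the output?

Substituting: ((NOT 1 OR (1 XNOR 0)) AND 0)
= 0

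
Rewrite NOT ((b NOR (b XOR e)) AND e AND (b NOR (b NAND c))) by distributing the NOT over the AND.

NOT (b NOR (b XOR e)) OR NOT e OR NOT (b NOR (b NAND c))
De Morgan's: NOT(AND of terms) = OR of negations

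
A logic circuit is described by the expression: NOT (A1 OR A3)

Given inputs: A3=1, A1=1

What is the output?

Substituting: NOT (1 OR 1)
= 0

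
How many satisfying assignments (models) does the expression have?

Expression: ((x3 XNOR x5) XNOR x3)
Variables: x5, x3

Satisfying assignments: (1,0), (1,1)
Count: 2 out of 4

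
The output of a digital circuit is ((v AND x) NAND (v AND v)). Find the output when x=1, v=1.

Substituting: ((1 AND 1) NAND (1 AND 1))
= 0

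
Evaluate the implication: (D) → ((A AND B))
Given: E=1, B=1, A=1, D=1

Antecedent (D) = 1; consequent ((A AND B)) = 1.
1 → 1 = 1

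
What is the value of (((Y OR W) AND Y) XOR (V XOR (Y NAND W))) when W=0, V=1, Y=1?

Substituting: (((1 OR 0) AND 1) XOR (1 XOR (1 NAND 0)))
= 1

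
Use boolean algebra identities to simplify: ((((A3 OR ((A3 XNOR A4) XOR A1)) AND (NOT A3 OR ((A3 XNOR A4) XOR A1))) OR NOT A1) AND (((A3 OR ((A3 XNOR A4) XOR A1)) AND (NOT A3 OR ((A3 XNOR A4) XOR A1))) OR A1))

By distribution ((E OR v) AND (E OR NOT v) = E) then distribution ((E OR v) AND (E OR NOT v) = E):
= ((A3 XNOR A4) XOR A1)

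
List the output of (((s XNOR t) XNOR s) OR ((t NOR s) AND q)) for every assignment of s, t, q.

s | t | q | Output
------------------
0 | 0 | 0 | 0
0 | 0 | 1 | 1
0 | 1 | 0 | 1
0 | 1 | 1 | 1
1 | 0 | 0 | 0
1 | 0 | 1 | 0
1 | 1 | 0 | 1
1 | 1 | 1 | 1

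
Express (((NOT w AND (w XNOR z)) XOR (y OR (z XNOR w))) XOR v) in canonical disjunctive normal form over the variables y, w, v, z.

(NOT y AND NOT w AND v AND NOT z) OR (NOT y AND NOT w AND v AND z) OR (NOT y AND w AND NOT v AND z) OR (NOT y AND w AND v AND NOT z) OR (y AND NOT w AND NOT v AND z) OR (y AND NOT w AND v AND NOT z) OR (y AND w AND NOT v AND NOT z) OR (y AND w AND NOT v AND z)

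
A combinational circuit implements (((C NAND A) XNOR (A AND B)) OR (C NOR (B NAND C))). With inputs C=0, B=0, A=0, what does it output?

Substituting: (((0 NAND 0) XNOR (0 AND 0)) OR (0 NOR (0 NAND 0)))
= 0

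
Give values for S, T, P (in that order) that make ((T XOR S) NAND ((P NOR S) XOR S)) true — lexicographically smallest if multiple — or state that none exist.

S=0, T=0, P=0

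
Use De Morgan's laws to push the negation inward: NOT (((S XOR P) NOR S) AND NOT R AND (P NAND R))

NOT ((S XOR P) NOR S) OR R OR NOT (P NAND R)
De Morgan's: NOT(AND of terms) = OR of negations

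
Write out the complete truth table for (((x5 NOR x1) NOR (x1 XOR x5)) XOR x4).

x1 | x4 | x5 | Output
---------------------
0 | 0 | 0 | 0
0 | 0 | 1 | 0
0 | 1 | 0 | 1
0 | 1 | 1 | 1
1 | 0 | 0 | 0
1 | 0 | 1 | 1
1 | 1 | 0 | 1
1 | 1 | 1 | 0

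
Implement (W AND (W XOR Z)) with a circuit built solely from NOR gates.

((W NOR W) NOR (((((W NOR Z) NOR (W NOR Z)) NOR ((W NOR Z) NOR (W NOR Z))) NOR ((((W NOR W) NOR (Z NOR Z)) NOR ((W NOR W) NOR (Z NOR Z))) NOR (((W NOR W) NOR (Z NOR Z)) NOR ((W NOR W) NOR (Z NOR Z))))) NOR ((((W NOR Z) NOR (W NOR Z)) NOR ((W NOR Z) NOR (W NOR Z))) NOR ((((W NOR W) NOR (Z NOR Z)) NOR ((W NOR W) NOR (Z NOR Z))) NOR (((W NOR W) NOR (Z NOR Z)) NOR ((W NOR W) NOR (Z NOR Z)))))))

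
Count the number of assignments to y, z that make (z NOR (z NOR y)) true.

Satisfying assignments: (1,0)
Count: 1 out of 4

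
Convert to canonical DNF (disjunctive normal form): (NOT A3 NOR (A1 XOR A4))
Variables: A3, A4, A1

(A3 AND NOT A4 AND NOT A1) OR (A3 AND A4 AND A1)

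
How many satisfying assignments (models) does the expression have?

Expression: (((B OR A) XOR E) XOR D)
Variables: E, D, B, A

Satisfying assignments: (0,0,0,1), (0,0,1,0), (0,0,1,1), (0,1,0,0), (1,0,0,0), (1,1,0,1), (1,1,1,0), (1,1,1,1)
Count: 8 out of 16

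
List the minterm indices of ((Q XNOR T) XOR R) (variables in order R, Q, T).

Σm(0, 3, 5, 6) = (NOT R AND NOT Q AND NOT T) OR (NOT R AND Q AND T) OR (R AND NOT Q AND T) OR (R AND Q AND NOT T)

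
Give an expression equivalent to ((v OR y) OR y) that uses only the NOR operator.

((((v NOR y) NOR (v NOR y)) NOR y) NOR (((v NOR y) NOR (v NOR y)) NOR y))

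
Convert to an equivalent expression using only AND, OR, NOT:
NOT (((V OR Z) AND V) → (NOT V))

((V OR Z) AND V) AND V
(Negated implication: NOT(A → B) = A AND NOT B)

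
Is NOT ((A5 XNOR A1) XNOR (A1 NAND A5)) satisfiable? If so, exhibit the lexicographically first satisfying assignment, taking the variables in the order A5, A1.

A5=0, A1=1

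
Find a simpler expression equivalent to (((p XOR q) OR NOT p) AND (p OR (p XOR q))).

By distribution ((E OR v) AND (E OR NOT v) = E):
= (p XOR q)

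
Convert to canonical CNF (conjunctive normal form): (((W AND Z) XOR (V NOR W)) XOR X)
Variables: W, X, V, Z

(W OR X OR NOT V OR Z) AND (W OR X OR NOT V OR NOT Z) AND (W OR NOT X OR V OR Z) AND (W OR NOT X OR V OR NOT Z) AND (NOT W OR X OR V OR Z) AND (NOT W OR X OR NOT V OR Z) AND (NOT W OR NOT X OR V OR NOT Z) AND (NOT W OR NOT X OR NOT V OR NOT Z)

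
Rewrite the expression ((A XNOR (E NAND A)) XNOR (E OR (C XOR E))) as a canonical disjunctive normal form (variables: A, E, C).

(NOT A AND NOT E AND NOT C) OR (A AND NOT E AND C)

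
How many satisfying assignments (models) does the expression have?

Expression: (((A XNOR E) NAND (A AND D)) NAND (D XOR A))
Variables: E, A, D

Satisfying assignments: (0,0,0), (0,1,1), (1,0,0), (1,1,1)
Count: 4 out of 8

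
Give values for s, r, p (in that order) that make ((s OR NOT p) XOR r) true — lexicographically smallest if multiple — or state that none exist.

s=0, r=0, p=0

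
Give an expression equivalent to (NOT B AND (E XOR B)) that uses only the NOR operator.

(((B NOR B) NOR (B NOR B)) NOR (((((E NOR B) NOR (E NOR B)) NOR ((E NOR B) NOR (E NOR B))) NOR ((((E NOR E) NOR (B NOR B)) NOR ((E NOR E) NOR (B NOR B))) NOR (((E NOR E) NOR (B NOR B)) NOR ((E NOR E) NOR (B NOR B))))) NOR ((((E NOR B) NOR (E NOR B)) NOR ((E NOR B) NOR (E NOR B))) NOR ((((E NOR E) NOR (B NOR B)) NOR ((E NOR E) NOR (B NOR B))) NOR (((E NOR E) NOR (B NOR B)) NOR ((E NOR E) NOR (B NOR B)))))))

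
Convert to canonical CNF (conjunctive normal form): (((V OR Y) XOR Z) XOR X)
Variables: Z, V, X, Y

(Z OR V OR X OR Y) AND (Z OR V OR NOT X OR NOT Y) AND (Z OR NOT V OR NOT X OR Y) AND (Z OR NOT V OR NOT X OR NOT Y) AND (NOT Z OR V OR X OR NOT Y) AND (NOT Z OR V OR NOT X OR Y) AND (NOT Z OR NOT V OR X OR Y) AND (NOT Z OR NOT V OR X OR NOT Y)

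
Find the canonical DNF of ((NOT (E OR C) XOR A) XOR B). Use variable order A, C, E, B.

(NOT A AND NOT C AND NOT E AND NOT B) OR (NOT A AND NOT C AND E AND B) OR (NOT A AND C AND NOT E AND B) OR (NOT A AND C AND E AND B) OR (A AND NOT C AND NOT E AND B) OR (A AND NOT C AND E AND NOT B) OR (A AND C AND NOT E AND NOT B) OR (A AND C AND E AND NOT B)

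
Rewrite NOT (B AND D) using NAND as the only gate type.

(((B NAND D) NAND (B NAND D)) NAND ((B NAND D) NAND (B NAND D)))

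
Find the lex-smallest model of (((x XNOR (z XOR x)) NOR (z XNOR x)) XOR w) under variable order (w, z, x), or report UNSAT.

w=0, z=1, x=0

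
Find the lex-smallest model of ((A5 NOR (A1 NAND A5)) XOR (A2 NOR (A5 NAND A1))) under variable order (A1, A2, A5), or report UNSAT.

A1=1, A2=0, A5=1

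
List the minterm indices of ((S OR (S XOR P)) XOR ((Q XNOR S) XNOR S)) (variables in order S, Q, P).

Σm(1, 2, 4, 5) = (NOT S AND NOT Q AND P) OR (NOT S AND Q AND NOT P) OR (S AND NOT Q AND NOT P) OR (S AND NOT Q AND P)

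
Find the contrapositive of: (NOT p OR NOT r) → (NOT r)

Contrapositive: r → NOT (NOT p OR NOT r)
Note: A statement and its contrapositive are logically equivalent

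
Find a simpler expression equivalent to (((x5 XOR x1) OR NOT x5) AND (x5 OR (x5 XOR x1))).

By distribution ((E OR v) AND (E OR NOT v) = E):
= (x5 XOR x1)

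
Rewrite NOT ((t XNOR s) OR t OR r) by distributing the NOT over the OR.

NOT (t XNOR s) AND NOT t AND NOT r
De Morgan's: NOT(OR of terms) = AND of negations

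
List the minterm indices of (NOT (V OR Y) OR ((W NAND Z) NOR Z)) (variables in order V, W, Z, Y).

Σm(0, 2, 4, 6) = (NOT V AND NOT W AND NOT Z AND NOT Y) OR (NOT V AND NOT W AND Z AND NOT Y) OR (NOT V AND W AND NOT Z AND NOT Y) OR (NOT V AND W AND Z AND NOT Y)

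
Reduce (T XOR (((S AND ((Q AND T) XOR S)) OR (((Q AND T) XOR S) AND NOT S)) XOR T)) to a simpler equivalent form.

By XOR self-cancellation ((E XOR v) XOR v = E) then distribution ((E AND v) OR (E AND NOT v) = E):
= ((Q AND T) XOR S)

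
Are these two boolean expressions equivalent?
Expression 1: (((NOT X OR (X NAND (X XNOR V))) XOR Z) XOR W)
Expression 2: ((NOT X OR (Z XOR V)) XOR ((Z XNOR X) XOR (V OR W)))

No. Counterexample: with Z=0, V=0, W=0, X=0, Expression 1 = 1 but Expression 2 = 0.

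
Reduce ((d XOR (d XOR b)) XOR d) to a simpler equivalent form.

By XOR self-cancellation ((E XOR v) XOR v = E):
= (d XOR b)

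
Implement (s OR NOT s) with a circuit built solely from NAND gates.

((s NAND s) NAND ((s NAND s) NAND (s NAND s)))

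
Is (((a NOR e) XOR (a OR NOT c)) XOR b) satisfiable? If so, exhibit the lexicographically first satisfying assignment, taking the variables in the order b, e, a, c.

b=0, e=0, a=0, c=1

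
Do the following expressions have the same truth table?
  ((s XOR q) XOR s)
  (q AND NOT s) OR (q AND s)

Yes, they are equivalent — the two output columns agree on all 4 assignments:
q | s | Expression 1 | Expression 2
-----------------------------------
0 | 0 | 0 | 0
0 | 1 | 0 | 0
1 | 0 | 1 | 1
1 | 1 | 1 | 1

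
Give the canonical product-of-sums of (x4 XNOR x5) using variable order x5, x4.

ΠM(1, 2) = (x5 OR NOT x4) AND (NOT x5 OR x4)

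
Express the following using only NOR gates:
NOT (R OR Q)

(((R NOR Q) NOR (R NOR Q)) NOR ((R NOR Q) NOR (R NOR Q)))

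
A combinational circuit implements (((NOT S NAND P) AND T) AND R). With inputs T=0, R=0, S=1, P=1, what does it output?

Substituting: (((NOT 1 NAND 1) AND 0) AND 0)
= 0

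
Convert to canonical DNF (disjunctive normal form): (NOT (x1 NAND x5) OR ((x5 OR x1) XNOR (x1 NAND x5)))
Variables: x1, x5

(NOT x1 AND x5) OR (x1 AND NOT x5) OR (x1 AND x5)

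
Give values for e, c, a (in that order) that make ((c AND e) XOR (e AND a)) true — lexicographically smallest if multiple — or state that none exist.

e=1, c=0, a=1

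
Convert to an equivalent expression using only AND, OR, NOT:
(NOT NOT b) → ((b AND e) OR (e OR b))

NOT b OR ((b AND e) OR (e OR b))
(Implication elimination: A → B = NOT A OR B)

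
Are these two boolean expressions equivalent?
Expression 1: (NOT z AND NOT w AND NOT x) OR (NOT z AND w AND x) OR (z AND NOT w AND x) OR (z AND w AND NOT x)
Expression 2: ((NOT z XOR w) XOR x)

Yes, they are equivalent — the two output columns agree on all 8 assignments:
z | w | x | Expression 1 | Expression 2
---------------------------------------
0 | 0 | 0 | 1 | 1
0 | 0 | 1 | 0 | 0
0 | 1 | 0 | 0 | 0
0 | 1 | 1 | 1 | 1
1 | 0 | 0 | 0 | 0
1 | 0 | 1 | 1 | 1
1 | 1 | 0 | 1 | 1
1 | 1 | 1 | 0 | 0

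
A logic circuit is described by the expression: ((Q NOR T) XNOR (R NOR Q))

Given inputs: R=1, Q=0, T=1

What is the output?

Substituting: ((0 NOR 1) XNOR (1 NOR 0))
= 1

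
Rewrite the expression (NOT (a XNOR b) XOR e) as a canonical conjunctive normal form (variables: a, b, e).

(a OR b OR e) AND (a OR NOT b OR NOT e) AND (NOT a OR b OR NOT e) AND (NOT a OR NOT b OR e)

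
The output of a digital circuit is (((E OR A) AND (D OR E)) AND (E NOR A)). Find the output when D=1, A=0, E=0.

Substituting: (((0 OR 0) AND (1 OR 0)) AND (0 NOR 0))
= 0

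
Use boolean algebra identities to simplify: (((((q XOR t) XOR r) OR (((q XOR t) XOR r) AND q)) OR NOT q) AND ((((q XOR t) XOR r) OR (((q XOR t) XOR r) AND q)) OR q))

By distribution ((E OR v) AND (E OR NOT v) = E) then absorption (E OR (E AND v) = E):
= ((q XOR t) XOR r)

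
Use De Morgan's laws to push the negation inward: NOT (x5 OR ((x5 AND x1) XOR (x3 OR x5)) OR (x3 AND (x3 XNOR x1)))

NOT x5 AND NOT ((x5 AND x1) XOR (x3 OR x5)) AND NOT (x3 AND (x3 XNOR x1))
De Morgan's: NOT(OR of terms) = AND of negations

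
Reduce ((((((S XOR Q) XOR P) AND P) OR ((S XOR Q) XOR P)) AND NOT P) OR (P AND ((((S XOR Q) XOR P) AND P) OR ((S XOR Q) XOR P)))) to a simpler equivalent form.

By distribution ((E AND v) OR (E AND NOT v) = E) then absorption (E OR (E AND v) = E):
= ((S XOR Q) XOR P)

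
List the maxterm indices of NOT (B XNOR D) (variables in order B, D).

ΠM(0, 3) = (B OR D) AND (NOT B OR NOT D)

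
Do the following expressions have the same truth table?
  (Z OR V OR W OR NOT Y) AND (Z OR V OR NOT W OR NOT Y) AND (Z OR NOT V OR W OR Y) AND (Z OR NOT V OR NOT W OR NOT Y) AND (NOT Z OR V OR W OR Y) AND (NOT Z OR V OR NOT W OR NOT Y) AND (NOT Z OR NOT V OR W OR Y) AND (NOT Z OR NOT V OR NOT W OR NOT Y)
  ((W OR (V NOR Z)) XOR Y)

Yes, they are equivalent — the two output columns agree on all 16 assignments:
Z | V | W | Y | Expression 1 | Expression 2
-------------------------------------------
0 | 0 | 0 | 0 | 1 | 1
0 | 0 | 0 | 1 | 0 | 0
0 | 0 | 1 | 0 | 1 | 1
0 | 0 | 1 | 1 | 0 | 0
0 | 1 | 0 | 0 | 0 | 0
0 | 1 | 0 | 1 | 1 | 1
0 | 1 | 1 | 0 | 1 | 1
0 | 1 | 1 | 1 | 0 | 0
1 | 0 | 0 | 0 | 0 | 0
1 | 0 | 0 | 1 | 1 | 1
1 | 0 | 1 | 0 | 1 | 1
1 | 0 | 1 | 1 | 0 | 0
1 | 1 | 0 | 0 | 0 | 0
1 | 1 | 0 | 1 | 1 | 1
1 | 1 | 1 | 0 | 1 | 1
1 | 1 | 1 | 1 | 0 | 0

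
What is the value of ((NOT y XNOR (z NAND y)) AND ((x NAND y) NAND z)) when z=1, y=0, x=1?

Substituting: ((NOT 0 XNOR (1 NAND 0)) AND ((1 NAND 0) NAND 1))
= 0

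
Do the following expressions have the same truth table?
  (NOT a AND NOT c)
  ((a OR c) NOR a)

Yes, they are equivalent — the two output columns agree on all 4 assignments:
a | c | Expression 1 | Expression 2
-----------------------------------
0 | 0 | 1 | 1
0 | 1 | 0 | 0
1 | 0 | 0 | 0
1 | 1 | 0 | 0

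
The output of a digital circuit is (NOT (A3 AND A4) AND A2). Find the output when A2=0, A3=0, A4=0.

Substituting: (NOT (0 AND 0) AND 0)
= 0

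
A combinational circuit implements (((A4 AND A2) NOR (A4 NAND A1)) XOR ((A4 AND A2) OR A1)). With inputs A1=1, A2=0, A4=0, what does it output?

Substituting: (((0 AND 0) NOR (0 NAND 1)) XOR ((0 AND 0) OR 1))
= 1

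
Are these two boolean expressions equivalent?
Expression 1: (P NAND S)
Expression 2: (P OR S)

No. Counterexample: with S=0, P=0, Expression 1 = 1 but Expression 2 = 0.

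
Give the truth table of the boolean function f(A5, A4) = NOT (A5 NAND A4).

A5 | A4 | Output
----------------
0 | 0 | 0
0 | 1 | 0
1 | 0 | 0
1 | 1 | 1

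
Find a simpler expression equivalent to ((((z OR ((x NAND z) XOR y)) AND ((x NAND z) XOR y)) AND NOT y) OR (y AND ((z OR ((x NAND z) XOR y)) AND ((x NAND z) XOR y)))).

By distribution ((E AND v) OR (E AND NOT v) = E) then absorption (E AND (E OR v) = E):
= ((x NAND z) XOR y)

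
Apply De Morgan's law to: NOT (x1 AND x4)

NOT x1 OR NOT x4
De Morgan's: NOT(AND of terms) = OR of negations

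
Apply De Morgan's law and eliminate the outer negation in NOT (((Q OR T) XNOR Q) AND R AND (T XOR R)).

NOT ((Q OR T) XNOR Q) OR NOT R OR NOT (T XOR R)
De Morgan's: NOT(AND of terms) = OR of negations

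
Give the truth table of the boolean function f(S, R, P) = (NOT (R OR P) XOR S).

S | R | P | Output
------------------
0 | 0 | 0 | 1
0 | 0 | 1 | 0
0 | 1 | 0 | 0
0 | 1 | 1 | 0
1 | 0 | 0 | 0
1 | 0 | 1 | 1
1 | 1 | 0 | 1
1 | 1 | 1 | 1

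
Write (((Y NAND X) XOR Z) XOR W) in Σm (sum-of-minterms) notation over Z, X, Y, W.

Σm(0, 2, 4, 7, 9, 11, 13, 14) = (NOT Z AND NOT X AND NOT Y AND NOT W) OR (NOT Z AND NOT X AND Y AND NOT W) OR (NOT Z AND X AND NOT Y AND NOT W) OR (NOT Z AND X AND Y AND W) OR (Z AND NOT X AND NOT Y AND W) OR (Z AND NOT X AND Y AND W) OR (Z AND X AND NOT Y AND W) OR (Z AND X AND Y AND NOT W)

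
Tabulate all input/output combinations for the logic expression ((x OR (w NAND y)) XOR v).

w | v | y | x | Output
----------------------
0 | 0 | 0 | 0 | 1
0 | 0 | 0 | 1 | 1
0 | 0 | 1 | 0 | 1
0 | 0 | 1 | 1 | 1
0 | 1 | 0 | 0 | 0
0 | 1 | 0 | 1 | 0
0 | 1 | 1 | 0 | 0
0 | 1 | 1 | 1 | 0
1 | 0 | 0 | 0 | 1
1 | 0 | 0 | 1 | 1
1 | 0 | 1 | 0 | 0
1 | 0 | 1 | 1 | 1
1 | 1 | 0 | 0 | 0
1 | 1 | 0 | 1 | 0
1 | 1 | 1 | 0 | 1
1 | 1 | 1 | 1 | 0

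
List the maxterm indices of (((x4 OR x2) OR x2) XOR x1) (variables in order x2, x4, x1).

ΠM(0, 3, 5, 7) = (x2 OR x4 OR x1) AND (x2 OR NOT x4 OR NOT x1) AND (NOT x2 OR x4 OR NOT x1) AND (NOT x2 OR NOT x4 OR NOT x1)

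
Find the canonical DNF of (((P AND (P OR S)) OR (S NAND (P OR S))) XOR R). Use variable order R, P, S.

(NOT R AND NOT P AND NOT S) OR (NOT R AND P AND NOT S) OR (NOT R AND P AND S) OR (R AND NOT P AND S)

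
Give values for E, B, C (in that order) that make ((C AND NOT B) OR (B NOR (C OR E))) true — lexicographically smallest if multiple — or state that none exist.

E=0, B=0, C=0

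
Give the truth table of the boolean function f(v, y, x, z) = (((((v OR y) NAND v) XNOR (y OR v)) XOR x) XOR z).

v | y | x | z | Output
----------------------
0 | 0 | 0 | 0 | 0
0 | 0 | 0 | 1 | 1
0 | 0 | 1 | 0 | 1
0 | 0 | 1 | 1 | 0
0 | 1 | 0 | 0 | 1
0 | 1 | 0 | 1 | 0
0 | 1 | 1 | 0 | 0
0 | 1 | 1 | 1 | 1
1 | 0 | 0 | 0 | 0
1 | 0 | 0 | 1 | 1
1 | 0 | 1 | 0 | 1
1 | 0 | 1 | 1 | 0
1 | 1 | 0 | 0 | 0
1 | 1 | 0 | 1 | 1
1 | 1 | 1 | 0 | 1
1 | 1 | 1 | 1 | 0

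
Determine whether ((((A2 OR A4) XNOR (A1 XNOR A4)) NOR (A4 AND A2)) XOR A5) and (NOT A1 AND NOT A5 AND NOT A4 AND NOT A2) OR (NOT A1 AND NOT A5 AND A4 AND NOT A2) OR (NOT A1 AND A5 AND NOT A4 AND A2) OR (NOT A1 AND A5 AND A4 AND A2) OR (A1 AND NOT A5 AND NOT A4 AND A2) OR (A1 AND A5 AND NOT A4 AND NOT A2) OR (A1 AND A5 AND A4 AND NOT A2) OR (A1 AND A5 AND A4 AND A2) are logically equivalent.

Yes, they are equivalent — the two output columns agree on all 16 assignments:
A1 | A5 | A4 | A2 | Expression 1 | Expression 2
-----------------------------------------------
0 | 0 | 0 | 0 | 1 | 1
0 | 0 | 0 | 1 | 0 | 0
0 | 0 | 1 | 0 | 1 | 1
0 | 0 | 1 | 1 | 0 | 0
0 | 1 | 0 | 0 | 0 | 0
0 | 1 | 0 | 1 | 1 | 1
0 | 1 | 1 | 0 | 0 | 0
0 | 1 | 1 | 1 | 1 | 1
1 | 0 | 0 | 0 | 0 | 0
1 | 0 | 0 | 1 | 1 | 1
1 | 0 | 1 | 0 | 0 | 0
1 | 0 | 1 | 1 | 0 | 0
1 | 1 | 0 | 0 | 1 | 1
1 | 1 | 0 | 1 | 0 | 0
1 | 1 | 1 | 0 | 1 | 1
1 | 1 | 1 | 1 | 1 | 1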